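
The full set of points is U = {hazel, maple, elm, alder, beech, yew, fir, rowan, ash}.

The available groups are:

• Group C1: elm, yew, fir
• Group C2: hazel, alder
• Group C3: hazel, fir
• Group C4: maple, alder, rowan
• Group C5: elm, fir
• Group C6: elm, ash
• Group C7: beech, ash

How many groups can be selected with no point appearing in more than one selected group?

C3, C4, C7 are pairwise disjoint (C3={hazel,fir}; C4={maple,alder,rowan}; C7={beech,ash}).
Every remaining group overlaps one of these, and no 4 of the listed groups are pairwise disjoint, so 3 is the maximum.

3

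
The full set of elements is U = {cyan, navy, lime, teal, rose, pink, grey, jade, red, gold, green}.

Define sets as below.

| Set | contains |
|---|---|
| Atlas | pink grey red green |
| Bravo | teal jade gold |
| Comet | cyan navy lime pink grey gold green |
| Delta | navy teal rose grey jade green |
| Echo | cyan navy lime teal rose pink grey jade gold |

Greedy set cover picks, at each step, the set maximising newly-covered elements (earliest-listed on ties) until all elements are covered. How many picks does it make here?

Greedy: pick Echo (covers 9 new) → pick Atlas (covers 2 new). Total picks: 2.

2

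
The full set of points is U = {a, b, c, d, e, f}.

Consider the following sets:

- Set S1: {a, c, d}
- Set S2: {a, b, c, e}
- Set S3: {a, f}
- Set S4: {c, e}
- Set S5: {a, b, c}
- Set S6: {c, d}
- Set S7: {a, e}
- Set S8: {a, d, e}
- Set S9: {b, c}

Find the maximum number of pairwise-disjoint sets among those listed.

2

S6, S7 are pairwise disjoint (S6={c,d}; S7={a,e}).
Every remaining set overlaps one of these, and no 3 of the listed sets are pairwise disjoint, so 2 is the maximum.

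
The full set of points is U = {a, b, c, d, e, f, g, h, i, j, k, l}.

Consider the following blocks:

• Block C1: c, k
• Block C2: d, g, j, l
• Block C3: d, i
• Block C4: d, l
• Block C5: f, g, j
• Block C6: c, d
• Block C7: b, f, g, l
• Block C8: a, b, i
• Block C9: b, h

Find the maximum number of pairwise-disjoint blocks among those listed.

C1, C4, C5, C9 are pairwise disjoint (C1={c,k}; C4={d,l}; C5={f,g,j}; C9={b,h}).
Every remaining block overlaps one of these, and no 5 of the listed blocks are pairwise disjoint, so 4 is the maximum.

4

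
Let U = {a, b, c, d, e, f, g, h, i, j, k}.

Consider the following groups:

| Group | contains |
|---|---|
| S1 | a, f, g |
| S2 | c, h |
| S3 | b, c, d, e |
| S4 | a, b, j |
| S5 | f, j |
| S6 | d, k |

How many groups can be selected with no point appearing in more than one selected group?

S2, S5, S6 are pairwise disjoint (S2={c,h}; S5={f,j}; S6={d,k}).
Every remaining group overlaps one of these, and no 4 of the listed groups are pairwise disjoint, so 3 is the maximum.

3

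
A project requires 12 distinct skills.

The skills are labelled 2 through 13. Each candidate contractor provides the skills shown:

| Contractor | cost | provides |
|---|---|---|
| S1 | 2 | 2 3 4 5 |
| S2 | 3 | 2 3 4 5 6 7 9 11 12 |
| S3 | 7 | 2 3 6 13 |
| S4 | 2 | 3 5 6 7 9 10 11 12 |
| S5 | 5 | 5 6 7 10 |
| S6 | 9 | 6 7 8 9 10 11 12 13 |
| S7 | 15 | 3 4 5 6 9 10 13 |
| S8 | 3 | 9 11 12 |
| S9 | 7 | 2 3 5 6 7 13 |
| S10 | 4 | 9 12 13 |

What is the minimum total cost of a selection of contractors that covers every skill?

S1, S6 together cover every skill (S1 ∪ S6 = {2, 3, 4, 5, 6, 7, 8, 9, 10, 11, 12, 13}); total cost 2 + 9 = 11.
The greedy pick S4, S1, S10, S6 costs 17; no covering selection beats 11.

11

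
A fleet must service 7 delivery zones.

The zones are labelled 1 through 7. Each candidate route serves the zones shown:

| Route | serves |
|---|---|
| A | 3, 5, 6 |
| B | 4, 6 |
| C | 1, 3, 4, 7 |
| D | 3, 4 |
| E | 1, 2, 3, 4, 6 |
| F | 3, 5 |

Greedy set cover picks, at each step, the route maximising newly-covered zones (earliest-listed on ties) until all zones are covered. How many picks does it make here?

3

Greedy: pick E (covers 5 new) → pick A (covers 1 new) → pick C (covers 1 new). Total picks: 3.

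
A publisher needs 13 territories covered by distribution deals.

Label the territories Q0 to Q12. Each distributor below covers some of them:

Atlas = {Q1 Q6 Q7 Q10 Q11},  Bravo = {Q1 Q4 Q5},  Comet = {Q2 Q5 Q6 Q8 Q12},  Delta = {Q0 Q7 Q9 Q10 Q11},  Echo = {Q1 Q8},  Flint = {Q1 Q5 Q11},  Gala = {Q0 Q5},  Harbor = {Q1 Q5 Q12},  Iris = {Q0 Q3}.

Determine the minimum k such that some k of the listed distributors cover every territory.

4

Take {Bravo, Comet, Delta, Iris}. Their union is {Q0, Q1, Q2, Q3, Q4, Q5, Q6, Q7, Q8, Q9, Q10, Q11, Q12}, which is all 13 territories.
Only Iris contains Q3, so Iris is forced; the remaining 11 territories need at least 3 more distributors (each remaining distributor adds at most 5) — so at least 4 distributors are needed, and 4 is optimal.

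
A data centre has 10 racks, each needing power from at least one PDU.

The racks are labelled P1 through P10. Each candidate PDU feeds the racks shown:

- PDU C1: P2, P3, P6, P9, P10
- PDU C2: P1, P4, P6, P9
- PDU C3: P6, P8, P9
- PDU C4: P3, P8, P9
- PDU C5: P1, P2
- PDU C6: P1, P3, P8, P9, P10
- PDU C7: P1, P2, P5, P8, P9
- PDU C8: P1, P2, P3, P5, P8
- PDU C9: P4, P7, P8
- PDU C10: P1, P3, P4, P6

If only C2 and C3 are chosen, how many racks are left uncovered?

Union of C2, C3 = {P1, P4, P6, P8, P9}.
Not covered: P2, P3, P5, P7, P10 — 5 racks.

5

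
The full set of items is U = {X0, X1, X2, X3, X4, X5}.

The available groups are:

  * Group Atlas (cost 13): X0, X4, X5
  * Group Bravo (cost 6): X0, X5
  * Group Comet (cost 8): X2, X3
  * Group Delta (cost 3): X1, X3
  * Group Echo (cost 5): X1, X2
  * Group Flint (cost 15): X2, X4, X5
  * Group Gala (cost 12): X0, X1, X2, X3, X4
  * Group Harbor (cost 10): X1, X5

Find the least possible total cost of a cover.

Bravo, Gala together cover every item (Bravo ∪ Gala = {X0, X1, X2, X3, X4, X5}); total cost 6 + 12 = 18.
The greedy pick Delta, Bravo, Echo, Gala costs 26; no covering selection beats 18.

18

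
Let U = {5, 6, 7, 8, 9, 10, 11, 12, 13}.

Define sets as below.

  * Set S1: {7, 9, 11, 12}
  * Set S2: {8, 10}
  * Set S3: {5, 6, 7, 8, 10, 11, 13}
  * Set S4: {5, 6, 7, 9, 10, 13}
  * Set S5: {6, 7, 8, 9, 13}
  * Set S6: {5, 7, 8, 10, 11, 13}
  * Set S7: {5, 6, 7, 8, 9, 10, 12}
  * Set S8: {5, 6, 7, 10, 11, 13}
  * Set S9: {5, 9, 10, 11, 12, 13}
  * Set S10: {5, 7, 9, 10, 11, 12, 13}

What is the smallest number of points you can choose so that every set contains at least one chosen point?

2

H = {9, 10} meets every set (each contains at least one member of H), and |H| = 2.
The sets S1, S2 are pairwise disjoint, so any hitting set needs a separate point for each — at least 2. Hence 2 is optimal.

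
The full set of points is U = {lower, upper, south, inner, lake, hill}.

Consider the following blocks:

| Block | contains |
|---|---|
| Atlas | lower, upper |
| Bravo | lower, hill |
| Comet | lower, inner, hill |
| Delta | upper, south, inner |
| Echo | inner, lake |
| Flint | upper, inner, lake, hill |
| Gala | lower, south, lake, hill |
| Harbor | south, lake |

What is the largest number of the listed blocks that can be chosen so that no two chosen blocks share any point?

Bravo, Delta are pairwise disjoint (Bravo={lower,hill}; Delta={upper,south,inner}).
Every remaining block overlaps one of these, and no 3 of the listed blocks are pairwise disjoint, so 2 is the maximum.

2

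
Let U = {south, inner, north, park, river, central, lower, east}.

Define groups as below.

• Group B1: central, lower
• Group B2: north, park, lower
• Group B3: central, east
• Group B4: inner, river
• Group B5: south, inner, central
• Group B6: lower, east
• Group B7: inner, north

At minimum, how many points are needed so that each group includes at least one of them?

Take H = {inner, lower, east}. Each listed group contains at least one of these, so H is a hitting set of size 3.
The groups B2, B3, B4 are pairwise disjoint, so any hitting set needs a separate point for each — at least 3. Hence 3 is optimal.

3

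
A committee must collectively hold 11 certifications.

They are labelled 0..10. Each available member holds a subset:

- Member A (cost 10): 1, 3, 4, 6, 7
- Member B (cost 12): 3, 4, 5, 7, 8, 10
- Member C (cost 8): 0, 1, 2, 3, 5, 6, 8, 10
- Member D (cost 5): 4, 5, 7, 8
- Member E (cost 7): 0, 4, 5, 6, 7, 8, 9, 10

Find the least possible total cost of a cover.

15

C, E together cover every certification (C ∪ E = {0, 1, 2, 3, 4, 5, 6, 7, 8, 9, 10}); total cost 8 + 7 = 15.
No covering selection has total cost below 15.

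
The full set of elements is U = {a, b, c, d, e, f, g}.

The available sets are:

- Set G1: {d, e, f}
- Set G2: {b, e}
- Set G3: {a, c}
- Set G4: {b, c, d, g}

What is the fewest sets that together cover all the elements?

3

G1, G3, and G4 cover everything between them: the union {a, b, c, d, e, f, g} is all of U.
Only G3 contains a, so G3 is forced; the remaining 5 elements need at least 2 more sets (each remaining set adds at most 3) — so at least 3 sets are needed, and 3 is optimal.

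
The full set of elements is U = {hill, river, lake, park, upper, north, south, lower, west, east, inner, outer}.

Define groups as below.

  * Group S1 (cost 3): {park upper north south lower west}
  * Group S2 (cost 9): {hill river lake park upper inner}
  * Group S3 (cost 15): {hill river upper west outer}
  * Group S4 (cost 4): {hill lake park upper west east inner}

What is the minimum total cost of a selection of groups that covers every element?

S1, S3, S4 together cover every element (S1 ∪ S3 ∪ S4 = {hill, river, lake, park, upper, north, south, lower, west, east, inner, outer}); total cost 3 + 15 + 4 = 22.
No covering selection has total cost below 22.

22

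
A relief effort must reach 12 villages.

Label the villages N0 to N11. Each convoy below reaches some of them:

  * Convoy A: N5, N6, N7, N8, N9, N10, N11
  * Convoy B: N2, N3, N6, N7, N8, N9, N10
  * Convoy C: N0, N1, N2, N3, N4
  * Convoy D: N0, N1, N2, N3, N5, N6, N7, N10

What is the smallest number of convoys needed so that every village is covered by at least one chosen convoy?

2

A and C together: A ∪ C = {N0, N1, N2, N3, N4, N5, N6, N7, N8, N9, N10, N11} — every village is covered.
No single convoy has all 12 villages (the largest, D, has 8), so 2 is optimal.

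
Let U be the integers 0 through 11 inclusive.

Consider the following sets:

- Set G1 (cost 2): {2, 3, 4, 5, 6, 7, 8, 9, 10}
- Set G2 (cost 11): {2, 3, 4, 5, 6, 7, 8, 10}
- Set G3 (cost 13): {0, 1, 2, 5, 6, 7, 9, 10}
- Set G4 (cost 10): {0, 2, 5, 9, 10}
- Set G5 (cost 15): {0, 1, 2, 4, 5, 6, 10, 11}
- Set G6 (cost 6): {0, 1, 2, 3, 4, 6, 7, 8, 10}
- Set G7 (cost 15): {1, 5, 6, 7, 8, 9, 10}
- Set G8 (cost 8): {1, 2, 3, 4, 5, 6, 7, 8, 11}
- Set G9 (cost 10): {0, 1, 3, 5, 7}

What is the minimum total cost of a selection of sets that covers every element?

G1, G6, G8 together cover every element (G1 ∪ G6 ∪ G8 = {0, 1, 2, 3, 4, 5, 6, 7, 8, 9, 10, 11}); total cost 2 + 6 + 8 = 16.
No covering selection has total cost below 16.

16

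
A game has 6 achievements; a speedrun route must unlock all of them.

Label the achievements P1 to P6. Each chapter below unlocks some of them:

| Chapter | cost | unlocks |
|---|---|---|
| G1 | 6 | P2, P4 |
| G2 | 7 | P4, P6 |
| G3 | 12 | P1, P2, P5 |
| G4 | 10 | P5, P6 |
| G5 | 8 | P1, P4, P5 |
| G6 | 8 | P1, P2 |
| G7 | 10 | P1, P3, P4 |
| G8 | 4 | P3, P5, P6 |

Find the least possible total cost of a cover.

18

G1, G5, G8 together cover every achievement (G1 ∪ G5 ∪ G8 = {P1, P2, P3, P4, P5, P6}); total cost 6 + 8 + 4 = 18.
No covering selection has total cost below 18.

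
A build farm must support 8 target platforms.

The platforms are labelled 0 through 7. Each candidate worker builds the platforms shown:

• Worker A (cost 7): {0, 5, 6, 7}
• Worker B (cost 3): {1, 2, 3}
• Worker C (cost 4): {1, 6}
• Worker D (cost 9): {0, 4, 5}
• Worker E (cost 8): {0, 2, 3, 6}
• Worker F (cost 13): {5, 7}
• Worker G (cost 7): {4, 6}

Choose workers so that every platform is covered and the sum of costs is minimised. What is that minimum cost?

17

A, B, G together cover every platform (A ∪ B ∪ G = {0, 1, 2, 3, 4, 5, 6, 7}); total cost 7 + 3 + 7 = 17.
No covering selection has total cost below 17.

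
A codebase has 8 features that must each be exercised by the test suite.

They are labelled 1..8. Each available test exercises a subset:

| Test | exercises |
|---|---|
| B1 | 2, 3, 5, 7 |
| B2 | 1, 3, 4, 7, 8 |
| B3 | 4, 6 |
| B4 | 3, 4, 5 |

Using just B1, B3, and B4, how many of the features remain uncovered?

Union of B1, B3, B4 = {2, 3, 4, 5, 6, 7}.
Not covered: 1, 8 — 2 features.

2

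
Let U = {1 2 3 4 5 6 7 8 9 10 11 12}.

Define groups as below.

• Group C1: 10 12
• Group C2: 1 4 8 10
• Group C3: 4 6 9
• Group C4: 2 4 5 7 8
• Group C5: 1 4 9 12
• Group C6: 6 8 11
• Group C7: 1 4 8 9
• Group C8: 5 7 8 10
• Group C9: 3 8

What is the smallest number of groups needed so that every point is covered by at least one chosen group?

5

C1, C4, C5, C6, and C9 cover everything between them: the union {1, 2, 3, 4, 5, 6, 7, 8, 9, 10, 11, 12} is all of U.
No 4 of the 9 groups cover everything (all 126 combinations miss at least one point), so 5 is optimal.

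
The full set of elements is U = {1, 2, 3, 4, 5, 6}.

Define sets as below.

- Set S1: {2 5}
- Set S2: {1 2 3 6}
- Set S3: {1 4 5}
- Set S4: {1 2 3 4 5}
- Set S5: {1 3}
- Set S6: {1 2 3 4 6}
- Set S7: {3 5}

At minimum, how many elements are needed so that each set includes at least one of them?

The 2 elements {1, 5} hit every set.
The sets S1, S5 are pairwise disjoint, so any hitting set needs a separate element for each — at least 2. Hence 2 is optimal.

2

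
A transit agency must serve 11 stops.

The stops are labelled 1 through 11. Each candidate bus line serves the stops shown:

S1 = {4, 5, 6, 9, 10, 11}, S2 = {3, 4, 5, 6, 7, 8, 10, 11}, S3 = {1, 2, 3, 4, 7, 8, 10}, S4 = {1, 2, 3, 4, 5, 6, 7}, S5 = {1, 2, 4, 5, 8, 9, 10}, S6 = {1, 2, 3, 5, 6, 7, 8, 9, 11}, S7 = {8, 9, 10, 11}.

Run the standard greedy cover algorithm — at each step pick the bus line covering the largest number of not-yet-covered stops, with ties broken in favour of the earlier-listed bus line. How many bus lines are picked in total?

2

Greedy: pick S6 (covers 9 new) → pick S1 (covers 2 new). Total picks: 2.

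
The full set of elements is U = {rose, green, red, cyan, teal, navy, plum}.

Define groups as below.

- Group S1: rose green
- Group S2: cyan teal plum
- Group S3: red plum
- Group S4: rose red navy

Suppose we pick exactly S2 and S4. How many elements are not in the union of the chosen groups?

1

Union of S2, S4 = {rose, red, cyan, teal, navy, plum}.
Not covered: green — 1 element.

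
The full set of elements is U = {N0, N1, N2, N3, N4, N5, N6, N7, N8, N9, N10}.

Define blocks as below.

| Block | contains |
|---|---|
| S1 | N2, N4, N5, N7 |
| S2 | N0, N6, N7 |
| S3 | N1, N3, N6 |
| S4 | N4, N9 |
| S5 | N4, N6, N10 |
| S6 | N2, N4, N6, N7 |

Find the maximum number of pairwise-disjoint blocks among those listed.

S2, S4 are pairwise disjoint (S2={N0,N6,N7}; S4={N4,N9}).
Every remaining block overlaps one of these, and no 3 of the listed blocks are pairwise disjoint, so 2 is the maximum.

2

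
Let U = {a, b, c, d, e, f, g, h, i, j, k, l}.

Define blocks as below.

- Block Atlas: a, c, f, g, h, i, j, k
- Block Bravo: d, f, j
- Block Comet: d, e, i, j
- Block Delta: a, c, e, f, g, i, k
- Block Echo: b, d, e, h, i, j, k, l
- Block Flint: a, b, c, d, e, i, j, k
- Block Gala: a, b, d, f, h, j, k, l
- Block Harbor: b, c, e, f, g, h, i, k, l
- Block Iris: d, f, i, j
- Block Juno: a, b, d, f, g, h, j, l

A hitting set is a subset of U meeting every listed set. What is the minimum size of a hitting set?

2

T = {d, k} meets every block (each contains at least one member of T), and |T| = 2.
No single point lies in every block, so at least 2 are needed and 2 is optimal.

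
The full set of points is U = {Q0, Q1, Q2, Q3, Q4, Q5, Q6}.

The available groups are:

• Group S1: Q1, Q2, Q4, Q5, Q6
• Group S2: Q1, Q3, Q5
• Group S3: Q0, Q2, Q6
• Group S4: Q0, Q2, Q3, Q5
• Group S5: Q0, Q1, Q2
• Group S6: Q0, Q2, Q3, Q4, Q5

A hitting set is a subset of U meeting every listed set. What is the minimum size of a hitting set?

H = {Q2, Q3} meets every group (each contains at least one member of H), and |H| = 2.
The groups S2, S3 are pairwise disjoint, so any hitting set needs a separate point for each — at least 2. Hence 2 is optimal.

2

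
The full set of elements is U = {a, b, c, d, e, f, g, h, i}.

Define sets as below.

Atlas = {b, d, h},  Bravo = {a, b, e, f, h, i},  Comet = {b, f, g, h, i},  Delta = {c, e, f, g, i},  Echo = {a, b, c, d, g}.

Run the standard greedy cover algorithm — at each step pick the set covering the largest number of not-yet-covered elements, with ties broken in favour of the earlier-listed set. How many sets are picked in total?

Greedy: pick Bravo (covers 6 new) → pick Echo (covers 3 new). Total picks: 2.

2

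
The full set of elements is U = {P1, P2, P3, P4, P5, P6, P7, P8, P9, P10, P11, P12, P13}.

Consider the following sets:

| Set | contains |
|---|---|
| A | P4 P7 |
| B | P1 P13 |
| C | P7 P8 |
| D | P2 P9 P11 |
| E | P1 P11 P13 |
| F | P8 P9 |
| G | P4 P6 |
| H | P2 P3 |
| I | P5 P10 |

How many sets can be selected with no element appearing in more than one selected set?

B, C, G, H, I are pairwise disjoint (B={P1,P13}; C={P7,P8}; G={P4,P6}; H={P2,P3}; I={P5,P10}).
Every remaining set overlaps one of these, and no 6 of the listed sets are pairwise disjoint, so 5 is the maximum.

5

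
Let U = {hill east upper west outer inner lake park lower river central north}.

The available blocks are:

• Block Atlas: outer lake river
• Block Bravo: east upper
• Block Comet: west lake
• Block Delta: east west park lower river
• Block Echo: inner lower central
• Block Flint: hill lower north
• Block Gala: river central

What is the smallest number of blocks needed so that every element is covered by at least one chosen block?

5

Take {Atlas, Bravo, Delta, Echo, Flint}. Their union is {hill, east, upper, west, outer, inner, lake, park, lower, river, central, north}, which is all 12 elements.
Only Delta contains park, so Delta is forced; the remaining 7 elements need at least 4 more blocks (each remaining block adds at most 2) — so at least 5 blocks are needed, and 5 is optimal.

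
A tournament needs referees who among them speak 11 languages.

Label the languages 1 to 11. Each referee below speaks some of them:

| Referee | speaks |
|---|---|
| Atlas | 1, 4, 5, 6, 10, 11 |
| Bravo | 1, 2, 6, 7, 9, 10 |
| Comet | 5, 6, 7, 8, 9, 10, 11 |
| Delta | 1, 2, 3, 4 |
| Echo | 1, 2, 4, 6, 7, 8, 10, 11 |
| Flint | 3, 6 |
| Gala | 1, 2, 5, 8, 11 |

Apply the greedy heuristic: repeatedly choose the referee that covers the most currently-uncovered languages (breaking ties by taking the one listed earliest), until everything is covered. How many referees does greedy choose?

3

Greedy: pick Echo (covers 8 new) → pick Comet (covers 2 new) → pick Delta (covers 1 new). Total picks: 3.
(The true minimum cover uses only 2 referees, so greedy is not optimal here.)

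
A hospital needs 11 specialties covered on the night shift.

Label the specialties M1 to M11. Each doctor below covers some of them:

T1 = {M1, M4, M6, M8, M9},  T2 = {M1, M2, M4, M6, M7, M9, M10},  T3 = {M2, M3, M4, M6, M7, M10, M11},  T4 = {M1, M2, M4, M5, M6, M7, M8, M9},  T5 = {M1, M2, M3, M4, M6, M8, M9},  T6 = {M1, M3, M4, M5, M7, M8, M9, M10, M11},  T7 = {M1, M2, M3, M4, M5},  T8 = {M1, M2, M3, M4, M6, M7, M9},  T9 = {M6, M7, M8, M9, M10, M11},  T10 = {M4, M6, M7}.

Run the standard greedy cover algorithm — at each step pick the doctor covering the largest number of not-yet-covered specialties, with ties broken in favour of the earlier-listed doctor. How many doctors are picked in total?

2

Greedy: pick T6 (covers 9 new) → pick T2 (covers 2 new). Total picks: 2.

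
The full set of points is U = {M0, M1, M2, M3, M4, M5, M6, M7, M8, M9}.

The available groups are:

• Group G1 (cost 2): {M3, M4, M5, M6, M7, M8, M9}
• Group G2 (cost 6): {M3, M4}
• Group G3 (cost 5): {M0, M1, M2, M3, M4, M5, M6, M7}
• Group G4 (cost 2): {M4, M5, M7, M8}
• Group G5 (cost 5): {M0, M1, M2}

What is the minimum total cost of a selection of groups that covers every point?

G1, G5 together cover every point (G1 ∪ G5 = {M0, M1, M2, M3, M4, M5, M6, M7, M8, M9}); total cost 2 + 5 = 7.
No covering selection has total cost below 7.

7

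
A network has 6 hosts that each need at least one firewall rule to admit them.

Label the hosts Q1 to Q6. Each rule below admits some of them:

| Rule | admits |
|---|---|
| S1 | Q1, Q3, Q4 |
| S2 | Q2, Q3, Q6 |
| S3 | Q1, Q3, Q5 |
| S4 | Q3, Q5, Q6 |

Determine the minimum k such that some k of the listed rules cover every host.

Take {S1, S2, S4}. Their union is {Q1, Q2, Q3, Q4, Q5, Q6}, which is all 6 hosts.
Only S2 contains Q2, so S2 is forced; the remaining 3 hosts need at least 2 more rules (each remaining rule adds at most 2) — so at least 3 rules are needed, and 3 is optimal.

3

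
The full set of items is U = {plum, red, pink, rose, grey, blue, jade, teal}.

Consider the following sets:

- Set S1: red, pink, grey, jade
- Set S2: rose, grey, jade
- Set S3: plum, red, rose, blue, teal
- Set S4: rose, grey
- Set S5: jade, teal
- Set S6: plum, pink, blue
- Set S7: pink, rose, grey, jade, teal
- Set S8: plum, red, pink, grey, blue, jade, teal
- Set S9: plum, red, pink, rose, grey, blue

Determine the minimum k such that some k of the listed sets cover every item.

2

S3 and S7 cover everything between them: the union {plum, red, pink, rose, grey, blue, jade, teal} is all of U.
No single set has all 8 items (the largest, S8, has 7), so 2 is optimal.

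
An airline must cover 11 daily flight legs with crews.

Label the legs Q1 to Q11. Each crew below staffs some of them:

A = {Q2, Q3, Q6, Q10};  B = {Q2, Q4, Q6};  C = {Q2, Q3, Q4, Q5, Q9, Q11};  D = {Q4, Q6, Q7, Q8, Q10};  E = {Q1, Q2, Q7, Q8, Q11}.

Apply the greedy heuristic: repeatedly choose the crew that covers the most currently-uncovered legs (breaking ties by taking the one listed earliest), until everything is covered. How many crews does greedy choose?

Greedy: pick C (covers 6 new) → pick D (covers 4 new) → pick E (covers 1 new). Total picks: 3.

3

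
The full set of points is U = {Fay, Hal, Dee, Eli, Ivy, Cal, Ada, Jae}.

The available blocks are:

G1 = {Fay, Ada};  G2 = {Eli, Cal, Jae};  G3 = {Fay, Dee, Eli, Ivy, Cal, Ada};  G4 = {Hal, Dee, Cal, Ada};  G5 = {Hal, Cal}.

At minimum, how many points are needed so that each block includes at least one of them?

2

H = {Cal, Ada} meets every block (each contains at least one member of H), and |H| = 2.
The blocks G1, G2 are pairwise disjoint, so any hitting set needs a separate point for each — at least 2. Hence 2 is optimal.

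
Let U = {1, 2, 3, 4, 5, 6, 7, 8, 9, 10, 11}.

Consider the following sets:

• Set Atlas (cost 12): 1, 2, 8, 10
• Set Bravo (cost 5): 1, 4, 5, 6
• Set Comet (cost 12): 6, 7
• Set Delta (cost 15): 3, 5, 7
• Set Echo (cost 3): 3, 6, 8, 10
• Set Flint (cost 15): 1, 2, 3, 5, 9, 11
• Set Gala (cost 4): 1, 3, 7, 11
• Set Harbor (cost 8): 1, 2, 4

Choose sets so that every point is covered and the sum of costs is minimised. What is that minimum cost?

Bravo, Echo, Flint, Gala together cover every point (Bravo ∪ Echo ∪ Flint ∪ Gala = {1, 2, 3, 4, 5, 6, 7, 8, 9, 10, 11}); total cost 5 + 3 + 15 + 4 = 27.
No covering selection has total cost below 27.

27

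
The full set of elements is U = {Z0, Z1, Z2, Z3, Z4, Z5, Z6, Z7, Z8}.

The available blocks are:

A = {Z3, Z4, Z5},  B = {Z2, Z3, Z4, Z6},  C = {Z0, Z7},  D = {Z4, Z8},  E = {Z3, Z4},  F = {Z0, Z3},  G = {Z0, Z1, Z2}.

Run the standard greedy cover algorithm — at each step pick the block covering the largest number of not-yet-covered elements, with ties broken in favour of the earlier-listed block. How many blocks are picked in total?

Greedy: pick B (covers 4 new) → pick C (covers 2 new) → pick A (covers 1 new) → pick D (covers 1 new) → pick G (covers 1 new). Total picks: 5.

5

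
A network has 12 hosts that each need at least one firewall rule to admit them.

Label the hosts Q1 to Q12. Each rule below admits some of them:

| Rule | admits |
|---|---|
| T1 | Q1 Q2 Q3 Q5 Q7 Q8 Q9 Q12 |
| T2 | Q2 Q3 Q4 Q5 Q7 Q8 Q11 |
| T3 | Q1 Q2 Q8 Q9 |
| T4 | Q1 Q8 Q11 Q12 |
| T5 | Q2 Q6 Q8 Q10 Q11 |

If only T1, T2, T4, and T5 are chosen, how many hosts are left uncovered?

0

Union of T1, T2, T4, T5 = {Q1, Q2, Q3, Q4, Q5, Q6, Q7, Q8, Q9, Q10, Q11, Q12} — that's every host, so 0 are uncovered.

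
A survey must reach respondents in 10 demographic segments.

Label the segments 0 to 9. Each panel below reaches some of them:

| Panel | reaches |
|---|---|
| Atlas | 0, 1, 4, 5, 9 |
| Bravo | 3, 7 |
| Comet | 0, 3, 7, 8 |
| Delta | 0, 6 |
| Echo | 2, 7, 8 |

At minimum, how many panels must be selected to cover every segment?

Take {Atlas, Comet, Delta, Echo}. Their union is {0, 1, 2, 3, 4, 5, 6, 7, 8, 9}, which is all 10 segments.
No 3 of the 5 panels cover everything (all 10 combinations miss at least one segment), so 4 is optimal.

4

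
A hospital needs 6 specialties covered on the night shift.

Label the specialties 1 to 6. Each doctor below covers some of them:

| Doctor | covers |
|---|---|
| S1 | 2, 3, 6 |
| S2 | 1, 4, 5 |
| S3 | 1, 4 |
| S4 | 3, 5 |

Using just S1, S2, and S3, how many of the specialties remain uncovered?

0

Union of S1, S2, S3 = {1, 2, 3, 4, 5, 6} — that's every specialty, so 0 are uncovered.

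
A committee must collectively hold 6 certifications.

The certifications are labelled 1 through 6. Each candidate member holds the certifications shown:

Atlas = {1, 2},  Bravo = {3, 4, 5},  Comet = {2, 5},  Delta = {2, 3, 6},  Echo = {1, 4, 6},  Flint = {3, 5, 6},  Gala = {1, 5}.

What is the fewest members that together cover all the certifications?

3

Comet and Delta and Echo together: Comet ∪ Delta ∪ Echo = {1, 2, 3, 4, 5, 6} — every certification is covered.
No 2 of the 7 members cover everything (all 21 combinations miss at least one certification), so 3 is optimal.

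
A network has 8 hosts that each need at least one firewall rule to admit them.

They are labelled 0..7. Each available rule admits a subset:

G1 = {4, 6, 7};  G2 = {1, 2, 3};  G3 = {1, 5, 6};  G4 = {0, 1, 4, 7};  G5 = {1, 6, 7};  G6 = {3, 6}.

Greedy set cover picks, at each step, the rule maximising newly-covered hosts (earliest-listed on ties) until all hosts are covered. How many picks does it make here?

3

Greedy: pick G4 (covers 4 new) → pick G2 (covers 2 new) → pick G3 (covers 2 new). Total picks: 3.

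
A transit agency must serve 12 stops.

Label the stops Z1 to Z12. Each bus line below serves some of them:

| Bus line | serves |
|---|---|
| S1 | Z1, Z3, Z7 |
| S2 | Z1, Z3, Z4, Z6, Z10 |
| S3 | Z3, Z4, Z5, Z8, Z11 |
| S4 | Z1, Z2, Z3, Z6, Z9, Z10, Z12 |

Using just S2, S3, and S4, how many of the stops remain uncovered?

Union of S2, S3, S4 = {Z1, Z2, Z3, Z4, Z5, Z6, Z8, Z9, Z10, Z11, Z12}.
Not covered: Z7 — 1 stop.

1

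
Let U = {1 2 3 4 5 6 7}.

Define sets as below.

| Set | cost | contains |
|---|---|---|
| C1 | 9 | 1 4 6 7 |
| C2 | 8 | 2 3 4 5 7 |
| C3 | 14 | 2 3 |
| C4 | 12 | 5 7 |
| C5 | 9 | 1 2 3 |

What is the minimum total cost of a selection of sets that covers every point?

17

C1, C2 together cover every point (C1 ∪ C2 = {1, 2, 3, 4, 5, 6, 7}); total cost 9 + 8 = 17.
No covering selection has total cost below 17.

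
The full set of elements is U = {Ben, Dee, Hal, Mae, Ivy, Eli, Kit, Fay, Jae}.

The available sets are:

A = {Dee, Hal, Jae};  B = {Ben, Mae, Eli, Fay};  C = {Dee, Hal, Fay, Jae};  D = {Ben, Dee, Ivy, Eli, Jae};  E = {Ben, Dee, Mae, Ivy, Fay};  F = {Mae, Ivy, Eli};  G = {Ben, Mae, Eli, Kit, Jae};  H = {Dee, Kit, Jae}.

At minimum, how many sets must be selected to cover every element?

3

C and E and G together: C ∪ E ∪ G = {Ben, Dee, Hal, Mae, Ivy, Eli, Kit, Fay, Jae} — every element is covered.
No 2 of the 8 sets cover everything (all 28 combinations miss at least one element), so 3 is optimal.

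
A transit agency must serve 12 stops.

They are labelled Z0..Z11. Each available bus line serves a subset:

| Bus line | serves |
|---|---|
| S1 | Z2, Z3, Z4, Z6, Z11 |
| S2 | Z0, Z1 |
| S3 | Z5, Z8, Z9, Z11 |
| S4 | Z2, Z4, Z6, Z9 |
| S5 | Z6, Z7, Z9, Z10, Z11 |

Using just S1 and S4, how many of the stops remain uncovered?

Union of S1, S4 = {Z2, Z3, Z4, Z6, Z9, Z11}.
Not covered: Z0, Z1, Z5, Z7, Z8, Z10 — 6 stops.

6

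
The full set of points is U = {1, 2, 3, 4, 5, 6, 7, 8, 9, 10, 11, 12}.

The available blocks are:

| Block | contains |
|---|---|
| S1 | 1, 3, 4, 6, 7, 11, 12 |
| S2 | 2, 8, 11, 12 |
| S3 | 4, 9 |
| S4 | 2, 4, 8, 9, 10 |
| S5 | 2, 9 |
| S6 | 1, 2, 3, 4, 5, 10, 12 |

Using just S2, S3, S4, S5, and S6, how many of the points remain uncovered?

Union of S2, S3, S4, S5, S6 = {1, 2, 3, 4, 5, 8, 9, 10, 11, 12}.
Not covered: 6, 7 — 2 points.

2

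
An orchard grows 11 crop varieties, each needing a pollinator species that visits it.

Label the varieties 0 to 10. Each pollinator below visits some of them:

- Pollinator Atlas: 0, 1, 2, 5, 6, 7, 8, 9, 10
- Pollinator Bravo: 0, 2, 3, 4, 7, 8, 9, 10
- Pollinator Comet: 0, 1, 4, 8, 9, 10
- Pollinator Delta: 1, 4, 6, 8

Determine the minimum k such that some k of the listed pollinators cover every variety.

2

Take {Atlas, Bravo}. Their union is {0, 1, 2, 3, 4, 5, 6, 7, 8, 9, 10}, which is all 11 varieties.
No single pollinator has all 11 varieties (the largest, Atlas, has 9), so 2 is optimal.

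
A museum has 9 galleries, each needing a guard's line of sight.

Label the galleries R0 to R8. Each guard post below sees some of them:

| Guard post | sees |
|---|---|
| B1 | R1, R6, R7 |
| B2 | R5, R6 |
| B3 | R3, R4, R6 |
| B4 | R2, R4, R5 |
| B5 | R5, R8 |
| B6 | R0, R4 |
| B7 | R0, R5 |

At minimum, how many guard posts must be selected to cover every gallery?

B1 and B3 and B4 and B5 and B7 together: B1 ∪ B3 ∪ B4 ∪ B5 ∪ B7 = {R0, R1, R2, R3, R4, R5, R6, R7, R8} — every gallery is covered.
No 4 of the 7 guard posts cover everything (all 35 combinations miss at least one gallery), so 5 is optimal.

5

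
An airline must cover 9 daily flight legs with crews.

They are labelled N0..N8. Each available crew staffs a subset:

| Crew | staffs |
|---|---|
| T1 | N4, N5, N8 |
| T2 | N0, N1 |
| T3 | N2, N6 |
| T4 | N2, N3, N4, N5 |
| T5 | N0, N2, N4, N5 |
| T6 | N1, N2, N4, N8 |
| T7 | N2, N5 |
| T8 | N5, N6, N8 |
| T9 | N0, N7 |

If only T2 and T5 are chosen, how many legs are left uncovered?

4

Union of T2, T5 = {N0, N1, N2, N4, N5}.
Not covered: N3, N6, N7, N8 — 4 legs.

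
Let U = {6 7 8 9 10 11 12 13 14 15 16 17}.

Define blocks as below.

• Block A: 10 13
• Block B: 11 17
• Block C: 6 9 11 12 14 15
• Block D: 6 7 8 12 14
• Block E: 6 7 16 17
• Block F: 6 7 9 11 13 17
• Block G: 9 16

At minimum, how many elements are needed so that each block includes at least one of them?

Take H = {8, 10, 11, 16}. Each listed block contains at least one of these, so H is a hitting set of size 4.
The blocks A, B, D, G are pairwise disjoint, so any hitting set needs a separate element for each — at least 4. Hence 4 is optimal.

4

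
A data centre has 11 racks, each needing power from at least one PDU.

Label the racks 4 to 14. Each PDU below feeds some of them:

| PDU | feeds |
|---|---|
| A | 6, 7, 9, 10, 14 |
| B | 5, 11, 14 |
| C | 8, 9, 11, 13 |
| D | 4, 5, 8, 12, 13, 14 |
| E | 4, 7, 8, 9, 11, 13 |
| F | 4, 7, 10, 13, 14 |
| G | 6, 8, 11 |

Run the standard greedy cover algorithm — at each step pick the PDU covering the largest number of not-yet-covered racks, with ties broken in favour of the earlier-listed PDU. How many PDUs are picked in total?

3

Greedy: pick D (covers 6 new) → pick A (covers 4 new) → pick B (covers 1 new). Total picks: 3.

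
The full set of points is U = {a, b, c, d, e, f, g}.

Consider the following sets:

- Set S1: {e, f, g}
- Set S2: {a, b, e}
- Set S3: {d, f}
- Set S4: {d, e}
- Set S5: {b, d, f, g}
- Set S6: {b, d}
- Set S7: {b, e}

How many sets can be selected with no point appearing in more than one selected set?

S1, S6 are pairwise disjoint (S1={e,f,g}; S6={b,d}).
Every remaining set overlaps one of these, and no 3 of the listed sets are pairwise disjoint, so 2 is the maximum.

2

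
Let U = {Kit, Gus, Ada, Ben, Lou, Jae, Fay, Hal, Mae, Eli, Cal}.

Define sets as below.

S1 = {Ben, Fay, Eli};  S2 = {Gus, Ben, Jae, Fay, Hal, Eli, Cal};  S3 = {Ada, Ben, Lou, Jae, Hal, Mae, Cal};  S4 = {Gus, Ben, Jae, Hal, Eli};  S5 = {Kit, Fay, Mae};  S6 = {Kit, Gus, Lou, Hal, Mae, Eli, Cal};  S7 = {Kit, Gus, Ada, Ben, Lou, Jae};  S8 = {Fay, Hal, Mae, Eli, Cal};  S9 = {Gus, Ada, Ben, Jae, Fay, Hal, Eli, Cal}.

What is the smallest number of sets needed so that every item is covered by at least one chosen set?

2

S6 and S9 cover everything between them: the union {Kit, Gus, Ada, Ben, Lou, Jae, Fay, Hal, Mae, Eli, Cal} is all of U.
No single set has all 11 items (the largest, S9, has 8), so 2 is optimal.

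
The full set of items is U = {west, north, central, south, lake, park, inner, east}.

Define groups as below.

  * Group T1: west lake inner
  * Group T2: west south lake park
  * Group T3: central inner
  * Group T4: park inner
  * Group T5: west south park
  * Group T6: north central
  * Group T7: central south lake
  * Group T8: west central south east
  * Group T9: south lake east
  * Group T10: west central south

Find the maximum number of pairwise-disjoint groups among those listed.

T4, T6, T9 are pairwise disjoint (T4={park,inner}; T6={north,central}; T9={south,lake,east}).
Every remaining group overlaps one of these, and no 4 of the listed groups are pairwise disjoint, so 3 is the maximum.

3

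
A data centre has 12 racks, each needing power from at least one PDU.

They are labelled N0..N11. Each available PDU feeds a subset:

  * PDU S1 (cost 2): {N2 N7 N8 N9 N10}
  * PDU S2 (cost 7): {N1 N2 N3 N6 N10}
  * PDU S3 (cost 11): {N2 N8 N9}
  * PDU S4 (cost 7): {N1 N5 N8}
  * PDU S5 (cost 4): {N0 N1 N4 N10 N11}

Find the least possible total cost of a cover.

20

S1, S2, S4, S5 together cover every rack (S1 ∪ S2 ∪ S4 ∪ S5 = {N0, N1, N2, N3, N4, N5, N6, N7, N8, N9, N10, N11}); total cost 2 + 7 + 7 + 4 = 20.
No covering selection has total cost below 20.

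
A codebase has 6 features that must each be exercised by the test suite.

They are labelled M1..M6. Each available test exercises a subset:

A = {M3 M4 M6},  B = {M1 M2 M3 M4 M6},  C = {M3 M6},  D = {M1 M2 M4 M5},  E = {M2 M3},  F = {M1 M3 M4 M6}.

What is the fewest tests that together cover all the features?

2

A and D together: A ∪ D = {M1, M2, M3, M4, M5, M6} — every feature is covered.
No single test has all 6 features (the largest, B, has 5), so 2 is optimal.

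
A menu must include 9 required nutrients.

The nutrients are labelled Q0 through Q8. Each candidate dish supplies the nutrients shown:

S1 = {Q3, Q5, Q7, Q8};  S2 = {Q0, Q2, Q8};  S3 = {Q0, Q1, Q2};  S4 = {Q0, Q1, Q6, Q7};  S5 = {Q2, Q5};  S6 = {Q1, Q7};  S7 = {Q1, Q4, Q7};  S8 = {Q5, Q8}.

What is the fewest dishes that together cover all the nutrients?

S1 and S3 and S4 and S7 together: S1 ∪ S3 ∪ S4 ∪ S7 = {Q0, Q1, Q2, Q3, Q4, Q5, Q6, Q7, Q8} — every nutrient is covered.
No 3 of the 8 dishes cover everything (all 56 combinations miss at least one nutrient), so 4 is optimal.

4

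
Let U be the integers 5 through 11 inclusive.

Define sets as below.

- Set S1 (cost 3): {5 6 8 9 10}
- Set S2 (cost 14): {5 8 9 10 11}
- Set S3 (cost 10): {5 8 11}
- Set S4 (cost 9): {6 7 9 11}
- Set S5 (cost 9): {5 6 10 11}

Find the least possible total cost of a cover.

12

S1, S4 together cover every item (S1 ∪ S4 = {5, 6, 7, 8, 9, 10, 11}); total cost 3 + 9 = 12.
No covering selection has total cost below 12.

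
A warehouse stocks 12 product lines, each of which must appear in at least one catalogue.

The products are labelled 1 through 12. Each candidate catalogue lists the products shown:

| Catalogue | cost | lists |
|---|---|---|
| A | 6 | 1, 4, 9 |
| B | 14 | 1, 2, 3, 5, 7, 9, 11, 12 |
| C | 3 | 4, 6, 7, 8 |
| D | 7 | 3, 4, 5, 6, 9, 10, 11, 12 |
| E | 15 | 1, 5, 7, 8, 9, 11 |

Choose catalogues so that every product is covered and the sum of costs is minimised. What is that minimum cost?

B, C, D together cover every product (B ∪ C ∪ D = {1, 2, 3, 4, 5, 6, 7, 8, 9, 10, 11, 12}); total cost 14 + 3 + 7 = 24.
The greedy pick C, D, A, B costs 30; no covering selection beats 24.

24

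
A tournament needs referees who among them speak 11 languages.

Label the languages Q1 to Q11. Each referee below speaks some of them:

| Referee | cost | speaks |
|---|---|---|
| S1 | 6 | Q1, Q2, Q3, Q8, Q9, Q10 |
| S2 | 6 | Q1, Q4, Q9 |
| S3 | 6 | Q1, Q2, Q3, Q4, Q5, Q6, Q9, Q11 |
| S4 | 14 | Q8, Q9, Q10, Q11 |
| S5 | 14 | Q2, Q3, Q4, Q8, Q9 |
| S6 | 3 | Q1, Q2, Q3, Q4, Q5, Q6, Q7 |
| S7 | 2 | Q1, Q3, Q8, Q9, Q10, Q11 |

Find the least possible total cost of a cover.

5

S6, S7 together cover every language (S6 ∪ S7 = {Q1, Q2, Q3, Q4, Q5, Q6, Q7, Q8, Q9, Q10, Q11}); total cost 3 + 2 = 5.
No covering selection has total cost below 5.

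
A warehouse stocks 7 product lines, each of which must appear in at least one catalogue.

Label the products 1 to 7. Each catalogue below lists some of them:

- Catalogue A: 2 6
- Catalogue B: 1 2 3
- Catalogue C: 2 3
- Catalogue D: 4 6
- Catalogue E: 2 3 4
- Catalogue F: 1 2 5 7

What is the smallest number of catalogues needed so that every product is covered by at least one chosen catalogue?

Take {B, D, F}. Their union is {1, 2, 3, 4, 5, 6, 7}, which is all 7 products.
Only F contains 5, so F is forced; the remaining 3 products need at least 2 more catalogues (each remaining catalogue adds at most 2) — so at least 3 catalogues are needed, and 3 is optimal.

3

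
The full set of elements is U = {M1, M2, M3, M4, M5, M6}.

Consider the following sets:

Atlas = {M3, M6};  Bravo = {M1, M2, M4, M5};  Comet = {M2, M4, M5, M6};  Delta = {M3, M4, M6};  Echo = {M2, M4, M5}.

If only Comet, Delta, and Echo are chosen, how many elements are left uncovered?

Union of Comet, Delta, Echo = {M2, M3, M4, M5, M6}.
Not covered: M1 — 1 element.

1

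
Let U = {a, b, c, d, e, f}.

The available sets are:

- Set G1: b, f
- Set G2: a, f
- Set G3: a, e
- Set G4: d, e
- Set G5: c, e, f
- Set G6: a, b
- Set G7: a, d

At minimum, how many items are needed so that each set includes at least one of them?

The 3 items {a, b, e} hit every set.
No choice of 2 items meets every set, so 3 is the minimum.

3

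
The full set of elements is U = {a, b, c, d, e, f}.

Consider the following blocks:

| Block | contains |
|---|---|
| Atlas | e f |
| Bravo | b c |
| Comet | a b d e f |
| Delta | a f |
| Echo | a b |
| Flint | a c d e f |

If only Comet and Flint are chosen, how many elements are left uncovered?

Union of Comet, Flint = {a, b, c, d, e, f} — that's every element, so 0 are uncovered.

0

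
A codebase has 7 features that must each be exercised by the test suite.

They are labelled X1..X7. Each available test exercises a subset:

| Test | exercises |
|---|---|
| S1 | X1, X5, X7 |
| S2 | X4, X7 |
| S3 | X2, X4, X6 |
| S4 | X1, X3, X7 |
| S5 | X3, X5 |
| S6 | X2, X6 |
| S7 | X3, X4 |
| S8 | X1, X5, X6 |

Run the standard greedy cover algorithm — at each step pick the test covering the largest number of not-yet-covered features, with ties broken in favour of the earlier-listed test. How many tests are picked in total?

3

Greedy: pick S1 (covers 3 new) → pick S3 (covers 3 new) → pick S4 (covers 1 new). Total picks: 3.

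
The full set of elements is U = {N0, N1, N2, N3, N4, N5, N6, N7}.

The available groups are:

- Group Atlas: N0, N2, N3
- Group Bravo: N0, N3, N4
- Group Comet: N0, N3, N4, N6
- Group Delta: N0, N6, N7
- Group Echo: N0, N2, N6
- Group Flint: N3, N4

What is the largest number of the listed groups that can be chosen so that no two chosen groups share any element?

Delta, Flint are pairwise disjoint (Delta={N0,N6,N7}; Flint={N3,N4}).
Every remaining group overlaps one of these, and no 3 of the listed groups are pairwise disjoint, so 2 is the maximum.

2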